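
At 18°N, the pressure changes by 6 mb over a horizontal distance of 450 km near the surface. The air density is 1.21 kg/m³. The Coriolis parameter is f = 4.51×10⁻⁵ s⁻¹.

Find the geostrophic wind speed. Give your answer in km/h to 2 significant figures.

Pressure gradient: |∂P/∂n| = 600 Pa / 450000 m = 1.33×10⁻³ Pa/m
Geostrophic balance (pressure-gradient force = Coriolis force):
V_g = (1/(fρ)) |∂P/∂n| = 1.33×10⁻³ / (4.51×10⁻⁵ × 1.21) = 24.4 m/s
Converting: 24.4 m/s × 3.6 = 88 km/h

88 km/h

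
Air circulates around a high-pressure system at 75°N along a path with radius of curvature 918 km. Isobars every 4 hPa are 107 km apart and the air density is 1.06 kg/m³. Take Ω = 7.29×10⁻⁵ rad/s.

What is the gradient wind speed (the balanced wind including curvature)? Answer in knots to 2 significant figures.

Coriolis parameter at 75°N:
f = 2Ω sin φ = 2 × 7.29×10⁻⁵ × sin 75° = 1.41×10⁻⁴ s⁻¹
Pressure gradient: |∂P/∂n| = 400 Pa / 107000 m = 3.74×10⁻³ Pa/m
Geostrophic speed: V_g = |∂P/∂n|/(fρ) = 3.74×10⁻³/(1.41×10⁻⁴ × 1.06) = 25.0 m/s
Around a high, pressure-gradient force acts outward with centrifugal, so Coriolis balances both:
fV = (1/ρ)|∂P/∂n| + V²/R  →  V² − fR·V + fR·V_g = 0
With fR = 1.41×10⁻⁴ × 918×10³ m = 129 m/s:
V = [fR − √((fR)² − 4 fR V_g)]/2 = [129 − √(129² − 4×129×25)]/2 = 34 m/s
Supergeostrophic (V > V_g = 25 m/s), as expected around a high.
Converting: 34 m/s × 1.944 = 66 knots

66 knots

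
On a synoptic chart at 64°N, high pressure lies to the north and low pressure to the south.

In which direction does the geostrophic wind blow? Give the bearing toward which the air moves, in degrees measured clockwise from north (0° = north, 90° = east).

270°

The pressure-gradient force points toward the south (bearing 180°).
Geostrophic balance: in the Northern Hemisphere the Coriolis force deflects motion to the right, so the geostrophic wind blows 90° to the right of the pressure-gradient force (low pressure on the left).
Rotating 180° by 90° clockwise gives 270° — the wind blows toward the west.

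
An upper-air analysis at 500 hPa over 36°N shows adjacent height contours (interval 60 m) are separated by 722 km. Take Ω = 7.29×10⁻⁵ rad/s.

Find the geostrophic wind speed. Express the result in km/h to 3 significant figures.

Coriolis parameter at 36°N:
f = 2Ω sin φ = 2 × 7.29×10⁻⁵ × sin 36° = 8.57×10⁻⁵ s⁻¹
Height gradient: |∂Z/∂n| = 60 m / 722000 m = 8.31×10⁻⁵
On a pressure surface, geostrophic balance gives V_g = (g/f)|∂Z/∂n|:
V_g = 9.81 × 8.31×10⁻⁵ / 8.57×10⁻⁵ = 9.51 m/s
Converting: 9.51 m/s × 3.6 = 34.2 km/h

34.2 km/h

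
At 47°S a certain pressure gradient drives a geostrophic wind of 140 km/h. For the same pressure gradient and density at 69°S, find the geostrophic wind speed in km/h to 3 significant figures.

110 km/h

With the same pressure gradient and density, V_g ∝ 1/f ∝ 1/sin φ.
V₂ = V₁ · sin φ₁ / sin φ₂ = 140 × sin 47° / sin 69°
V₂ = 140 × 0.7314/0.9336 = 110 km/h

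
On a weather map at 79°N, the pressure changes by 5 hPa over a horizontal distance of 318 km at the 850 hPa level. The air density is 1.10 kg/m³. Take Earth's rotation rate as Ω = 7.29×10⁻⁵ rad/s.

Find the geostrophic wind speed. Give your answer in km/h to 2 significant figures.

36 km/h

Coriolis parameter at 79°N:
f = 2Ω sin φ = 2 × 7.29×10⁻⁵ × sin 79° = 1.43×10⁻⁴ s⁻¹
Pressure gradient: |∂P/∂n| = 500 Pa / 318000 m = 1.57×10⁻³ Pa/m
Geostrophic balance (pressure-gradient force = Coriolis force):
V_g = (1/(fρ)) |∂P/∂n| = 1.57×10⁻³ / (1.43×10⁻⁴ × 1.10) = 9.99 m/s
Converting: 9.99 m/s × 3.6 = 36 km/h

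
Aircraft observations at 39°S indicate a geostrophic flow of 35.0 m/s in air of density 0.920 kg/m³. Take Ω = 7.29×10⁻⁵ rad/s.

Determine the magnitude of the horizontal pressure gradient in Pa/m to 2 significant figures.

Coriolis parameter at 39°S:
f = 2Ω sin φ = 2 × 7.29×10⁻⁵ × sin 39° = 9.18×10⁻⁵ s⁻¹
Geostrophic balance rearranged: |∂P/∂n| = f ρ V_g
|∂P/∂n| = 9.18×10⁻⁵ × 0.920 × 35.0 = 2.95×10⁻³ Pa/m

3.0×10⁻³ Pa/m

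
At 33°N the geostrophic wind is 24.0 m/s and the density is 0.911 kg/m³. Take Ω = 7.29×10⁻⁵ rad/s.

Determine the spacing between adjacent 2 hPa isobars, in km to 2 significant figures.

Coriolis parameter at 33°N:
f = 2Ω sin φ = 2 × 7.29×10⁻⁵ × sin 33° = 7.94×10⁻⁵ s⁻¹
Geostrophic balance rearranged: |∂P/∂n| = f ρ V_g
|∂P/∂n| = 7.94×10⁻⁵ × 0.911 × 24.0 = 1.74×10⁻³ Pa/m
Isobar spacing: Δn = ΔP/|∂P/∂n| = 200 Pa / 1.74×10⁻³ Pa/m = 115195 m ≈ 120 km

120 km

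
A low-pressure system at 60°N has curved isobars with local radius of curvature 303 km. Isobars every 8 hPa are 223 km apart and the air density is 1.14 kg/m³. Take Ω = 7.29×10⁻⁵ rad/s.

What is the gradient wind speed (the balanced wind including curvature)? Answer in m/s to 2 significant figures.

17 m/s

Coriolis parameter at 60°N:
f = 2Ω sin φ = 2 × 7.29×10⁻⁵ × sin 60° = 1.26×10⁻⁴ s⁻¹
Pressure gradient: |∂P/∂n| = 800 Pa / 223000 m = 3.59×10⁻³ Pa/m
Geostrophic speed: V_g = |∂P/∂n|/(fρ) = 3.59×10⁻³/(1.26×10⁻⁴ × 1.14) = 24.9 m/s
Around a low, centrifugal force acts outward with Coriolis, so pressure-gradient force balances both:
(1/ρ)|∂P/∂n| = fV + V²/R  →  V² + fR·V − fR·V_g = 0
With fR = 1.26×10⁻⁴ × 303×10³ m = 38.3 m/s:
V = [−fR + √((fR)² + 4 fR V_g)]/2 = [−38.3 + √(38.3² + 4×38.3×24.9)]/2 = 17.2 m/s
Subgeostrophic (V < V_g = 24.9 m/s), as expected around a low.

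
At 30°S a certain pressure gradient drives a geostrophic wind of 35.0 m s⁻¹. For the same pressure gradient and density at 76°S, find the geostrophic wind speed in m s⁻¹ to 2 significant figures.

18 m s⁻¹

With the same pressure gradient and density, V_g ∝ 1/f ∝ 1/sin φ.
V₂ = V₁ · sin φ₁ / sin φ₂ = 35.0 × sin 30° / sin 76°
V₂ = 35.0 × 0.5000/0.9703 = 18 m s⁻¹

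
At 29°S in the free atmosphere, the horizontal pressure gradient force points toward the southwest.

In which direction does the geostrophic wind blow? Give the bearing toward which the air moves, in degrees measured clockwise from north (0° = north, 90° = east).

135°

The pressure-gradient force points toward the southwest (bearing 225°).
Geostrophic balance: in the Southern Hemisphere the Coriolis force deflects motion to the left, so the geostrophic wind blows 90° to the left of the pressure-gradient force (low pressure on the right).
Rotating 225° by 90° counterclockwise gives 135° — the wind blows toward the southeast.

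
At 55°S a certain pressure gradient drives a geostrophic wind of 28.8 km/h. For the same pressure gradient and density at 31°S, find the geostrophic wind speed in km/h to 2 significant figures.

46 km/h

With the same pressure gradient and density, V_g ∝ 1/f ∝ 1/sin φ.
V₂ = V₁ · sin φ₁ / sin φ₂ = 28.8 × sin 55° / sin 31°
V₂ = 28.8 × 0.8192/0.5150 = 46 km/h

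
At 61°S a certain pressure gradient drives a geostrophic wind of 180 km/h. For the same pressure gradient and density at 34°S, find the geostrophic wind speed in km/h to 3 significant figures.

282 km/h

With the same pressure gradient and density, V_g ∝ 1/f ∝ 1/sin φ.
V₂ = V₁ · sin φ₁ / sin φ₂ = 180 × sin 61° / sin 34°
V₂ = 180 × 0.8746/0.5592 = 282 km/h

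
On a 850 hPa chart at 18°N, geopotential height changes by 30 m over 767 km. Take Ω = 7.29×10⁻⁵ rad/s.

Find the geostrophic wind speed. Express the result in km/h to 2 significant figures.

31 km/h

Coriolis parameter at 18°N:
f = 2Ω sin φ = 2 × 7.29×10⁻⁵ × sin 18° = 4.51×10⁻⁵ s⁻¹
Height gradient: |∂Z/∂n| = 30 m / 767000 m = 3.91×10⁻⁵
On a pressure surface, geostrophic balance gives V_g = (g/f)|∂Z/∂n|:
V_g = 9.81 × 3.91×10⁻⁵ / 4.51×10⁻⁵ = 8.52 m/s
Converting: 8.52 m/s × 3.6 = 31 km/h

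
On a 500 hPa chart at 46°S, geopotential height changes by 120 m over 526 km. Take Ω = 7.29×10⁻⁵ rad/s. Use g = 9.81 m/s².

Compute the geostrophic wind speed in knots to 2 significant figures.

Coriolis parameter at 46°S:
f = 2Ω sin φ = 2 × 7.29×10⁻⁵ × sin 46° = 1.05×10⁻⁴ s⁻¹
Height gradient: |∂Z/∂n| = 120 m / 526000 m = 2.28×10⁻⁴
On a pressure surface, geostrophic balance gives V_g = (g/f)|∂Z/∂n|:
V_g = 9.81 × 2.28×10⁻⁴ / 1.05×10⁻⁴ = 21.3 m/s
Converting: 21.3 m/s × 1.944 = 41 knots

41 knots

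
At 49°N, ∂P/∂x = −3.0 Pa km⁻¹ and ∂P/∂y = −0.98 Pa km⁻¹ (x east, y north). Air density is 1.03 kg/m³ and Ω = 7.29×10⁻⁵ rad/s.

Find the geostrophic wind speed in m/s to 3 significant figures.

27.8 m/s

Coriolis parameter at 49°N:
f = 2Ω sin φ = 2 × 7.29×10⁻⁵ × sin 49° = 1.10×10⁻⁴ s⁻¹
Component geostrophic relations (x east, y north):
u_g = −(1/(fρ)) ∂P/∂y,  v_g = (1/(fρ)) ∂P/∂x
u_g = −(−0.98×10⁻³)/(1.10×10⁻⁴ × 1.03) = 8.65 m/s;  v_g = (−3.0×10⁻³)/(1.10×10⁻⁴ × 1.03) = −26.5 m/s
|V_g| = √(u_g² + v_g²) = 27.8 m/s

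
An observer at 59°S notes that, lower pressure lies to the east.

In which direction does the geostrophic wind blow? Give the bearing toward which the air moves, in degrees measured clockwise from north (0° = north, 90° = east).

The pressure-gradient force points toward the east (bearing 090°).
Geostrophic balance: in the Southern Hemisphere the Coriolis force deflects motion to the left, so the geostrophic wind blows 90° to the left of the pressure-gradient force (low pressure on the right).
Rotating 090° by 90° counterclockwise gives 000° — the wind blows toward the north.

000°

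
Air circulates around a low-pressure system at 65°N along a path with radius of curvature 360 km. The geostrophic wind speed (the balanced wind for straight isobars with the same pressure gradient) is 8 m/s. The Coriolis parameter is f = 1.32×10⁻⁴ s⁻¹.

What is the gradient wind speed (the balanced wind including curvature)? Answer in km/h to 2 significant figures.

Around a low, centrifugal force acts outward with Coriolis, so pressure-gradient force balances both:
(1/ρ)|∂P/∂n| = fV + V²/R  →  V² + fR·V − fR·V_g = 0
With fR = 1.32×10⁻⁴ × 360×10³ m = 47.5 m/s:
V = [−fR + √((fR)² + 4 fR V_g)]/2 = [−47.5 + √(47.5² + 4×47.5×8)]/2 = 6.98 m/s
Subgeostrophic (V < V_g = 8 m/s), as expected around a low.
Converting: 6.98 m/s × 3.6 = 25 km/h

25 km/h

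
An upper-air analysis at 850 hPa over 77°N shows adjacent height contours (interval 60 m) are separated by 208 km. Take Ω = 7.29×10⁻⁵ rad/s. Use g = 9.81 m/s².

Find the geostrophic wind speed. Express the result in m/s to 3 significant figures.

Coriolis parameter at 77°N:
f = 2Ω sin φ = 2 × 7.29×10⁻⁵ × sin 77° = 1.42×10⁻⁴ s⁻¹
Height gradient: |∂Z/∂n| = 60 m / 208000 m = 2.88×10⁻⁴
On a pressure surface, geostrophic balance gives V_g = (g/f)|∂Z/∂n|:
V_g = 9.81 × 2.88×10⁻⁴ / 1.42×10⁻⁴ = 19.9 m/s

19.9 m/s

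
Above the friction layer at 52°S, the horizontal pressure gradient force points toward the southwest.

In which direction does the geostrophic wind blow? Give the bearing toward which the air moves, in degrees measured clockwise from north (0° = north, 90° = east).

The pressure-gradient force points toward the southwest (bearing 225°).
Geostrophic balance: in the Southern Hemisphere the Coriolis force deflects motion to the left, so the geostrophic wind blows 90° to the left of the pressure-gradient force (low pressure on the right).
Rotating 225° by 90° counterclockwise gives 135° — the wind blows toward the southeast.

135°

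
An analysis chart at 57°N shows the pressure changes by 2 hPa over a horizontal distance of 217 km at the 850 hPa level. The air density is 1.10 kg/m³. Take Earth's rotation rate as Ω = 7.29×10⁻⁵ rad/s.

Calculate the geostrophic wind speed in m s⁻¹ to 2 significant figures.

6.9 m s⁻¹

Coriolis parameter at 57°N:
f = 2Ω sin φ = 2 × 7.29×10⁻⁵ × sin 57° = 1.22×10⁻⁴ s⁻¹
Pressure gradient: |∂P/∂n| = 200 Pa / 217000 m = 9.22×10⁻⁴ Pa/m
Geostrophic balance (pressure-gradient force = Coriolis force):
V_g = (1/(fρ)) |∂P/∂n| = 9.22×10⁻⁴ / (1.22×10⁻⁴ × 1.10) = 6.85 m/s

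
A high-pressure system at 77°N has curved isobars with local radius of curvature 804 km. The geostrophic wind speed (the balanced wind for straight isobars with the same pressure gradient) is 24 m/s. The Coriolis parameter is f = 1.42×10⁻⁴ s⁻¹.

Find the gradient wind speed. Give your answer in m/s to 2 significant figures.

34 m/s

Around a high, pressure-gradient force acts outward with centrifugal, so Coriolis balances both:
fV = (1/ρ)|∂P/∂n| + V²/R  →  V² − fR·V + fR·V_g = 0
With fR = 1.42×10⁻⁴ × 804×10³ m = 114 m/s:
V = [fR − √((fR)² − 4 fR V_g)]/2 = [114 − √(114² − 4×114×24)]/2 = 34.3 m/s
Supergeostrophic (V > V_g = 24 m/s), as expected around a high.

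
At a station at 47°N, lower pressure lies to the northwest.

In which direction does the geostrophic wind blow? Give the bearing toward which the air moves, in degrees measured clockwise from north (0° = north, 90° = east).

045°

The pressure-gradient force points toward the northwest (bearing 315°).
Geostrophic balance: in the Northern Hemisphere the Coriolis force deflects motion to the right, so the geostrophic wind blows 90° to the right of the pressure-gradient force (low pressure on the left).
Rotating 315° by 90° clockwise gives 045° — the wind blows toward the northeast.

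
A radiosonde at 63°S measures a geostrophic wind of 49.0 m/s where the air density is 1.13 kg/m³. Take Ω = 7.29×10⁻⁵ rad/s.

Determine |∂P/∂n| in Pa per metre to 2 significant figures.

7.2×10⁻³ Pa/m

Coriolis parameter at 63°S:
f = 2Ω sin φ = 2 × 7.29×10⁻⁵ × sin 63° = 1.30×10⁻⁴ s⁻¹
Geostrophic balance rearranged: |∂P/∂n| = f ρ V_g
|∂P/∂n| = 1.30×10⁻⁴ × 1.13 × 49.0 = 7.19×10⁻³ Pa/m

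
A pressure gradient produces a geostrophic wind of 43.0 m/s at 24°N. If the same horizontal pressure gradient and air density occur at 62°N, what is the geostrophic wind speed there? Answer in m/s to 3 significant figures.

With the same pressure gradient and density, V_g ∝ 1/f ∝ 1/sin φ.
V₂ = V₁ · sin φ₁ / sin φ₂ = 43.0 × sin 24° / sin 62°
V₂ = 43.0 × 0.4067/0.8829 = 19.8 m/s

19.8 m/s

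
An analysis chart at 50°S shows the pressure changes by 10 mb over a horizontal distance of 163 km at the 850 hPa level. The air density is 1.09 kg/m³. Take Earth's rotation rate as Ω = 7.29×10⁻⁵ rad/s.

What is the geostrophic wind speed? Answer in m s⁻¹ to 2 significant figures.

Coriolis parameter at 50°S:
f = 2Ω sin φ = 2 × 7.29×10⁻⁵ × sin 50° = 1.12×10⁻⁴ s⁻¹
Pressure gradient: |∂P/∂n| = 1000 Pa / 163000 m = 6.13×10⁻³ Pa/m
Geostrophic balance (pressure-gradient force = Coriolis force):
V_g = (1/(fρ)) |∂P/∂n| = 6.13×10⁻³ / (1.12×10⁻⁴ × 1.09) = 50.4 m/s

50 m s⁻¹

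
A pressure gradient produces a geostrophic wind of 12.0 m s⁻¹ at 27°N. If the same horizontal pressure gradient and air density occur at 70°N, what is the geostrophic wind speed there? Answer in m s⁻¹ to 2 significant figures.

5.8 m s⁻¹

With the same pressure gradient and density, V_g ∝ 1/f ∝ 1/sin φ.
V₂ = V₁ · sin φ₁ / sin φ₂ = 12.0 × sin 27° / sin 70°
V₂ = 12.0 × 0.4540/0.9397 = 5.8 m s⁻¹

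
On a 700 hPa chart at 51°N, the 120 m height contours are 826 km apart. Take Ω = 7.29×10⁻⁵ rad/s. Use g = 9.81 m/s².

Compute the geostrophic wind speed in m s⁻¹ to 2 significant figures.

13 m s⁻¹

Coriolis parameter at 51°N:
f = 2Ω sin φ = 2 × 7.29×10⁻⁵ × sin 51° = 1.13×10⁻⁴ s⁻¹
Height gradient: |∂Z/∂n| = 120 m / 826000 m = 1.45×10⁻⁴
On a pressure surface, geostrophic balance gives V_g = (g/f)|∂Z/∂n|:
V_g = 9.81 × 1.45×10⁻⁴ / 1.13×10⁻⁴ = 12.6 m/s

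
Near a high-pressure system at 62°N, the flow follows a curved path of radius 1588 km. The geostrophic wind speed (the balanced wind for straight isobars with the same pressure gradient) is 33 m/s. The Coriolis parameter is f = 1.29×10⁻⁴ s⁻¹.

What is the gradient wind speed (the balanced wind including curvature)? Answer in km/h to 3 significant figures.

Around a high, pressure-gradient force acts outward with centrifugal, so Coriolis balances both:
fV = (1/ρ)|∂P/∂n| + V²/R  →  V² − fR·V + fR·V_g = 0
With fR = 1.29×10⁻⁴ × 1588×10³ m = 205 m/s:
V = [fR − √((fR)² − 4 fR V_g)]/2 = [205 − √(205² − 4×205×33)]/2 = 41.3 m/s
Supergeostrophic (V > V_g = 33 m/s), as expected around a high.
Converting: 41.3 m/s × 3.6 = 149 km/h

149 km/h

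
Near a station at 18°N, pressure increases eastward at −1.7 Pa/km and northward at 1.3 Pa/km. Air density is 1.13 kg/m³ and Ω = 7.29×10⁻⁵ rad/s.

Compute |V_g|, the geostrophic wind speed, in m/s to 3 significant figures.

Coriolis parameter at 18°N:
f = 2Ω sin φ = 2 × 7.29×10⁻⁵ × sin 18° = 4.51×10⁻⁵ s⁻¹
Component geostrophic relations (x east, y north):
u_g = −(1/(fρ)) ∂P/∂y,  v_g = (1/(fρ)) ∂P/∂x
u_g = −(1.3×10⁻³)/(4.51×10⁻⁵ × 1.13) = −25.5 m/s;  v_g = (−1.7×10⁻³)/(4.51×10⁻⁵ × 1.13) = −33.4 m/s
|V_g| = √(u_g² + v_g²) = 42.0 m/s

42.0 m/s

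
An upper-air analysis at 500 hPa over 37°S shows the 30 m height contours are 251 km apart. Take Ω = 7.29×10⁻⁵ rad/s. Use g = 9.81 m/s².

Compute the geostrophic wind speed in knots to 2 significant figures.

26 knots

Coriolis parameter at 37°S:
f = 2Ω sin φ = 2 × 7.29×10⁻⁵ × sin 37° = 8.77×10⁻⁵ s⁻¹
Height gradient: |∂Z/∂n| = 30 m / 251000 m = 1.20×10⁻⁴
On a pressure surface, geostrophic balance gives V_g = (g/f)|∂Z/∂n|:
V_g = 9.81 × 1.20×10⁻⁴ / 8.77×10⁻⁵ = 13.4 m/s
Converting: 13.4 m/s × 1.944 = 26 knots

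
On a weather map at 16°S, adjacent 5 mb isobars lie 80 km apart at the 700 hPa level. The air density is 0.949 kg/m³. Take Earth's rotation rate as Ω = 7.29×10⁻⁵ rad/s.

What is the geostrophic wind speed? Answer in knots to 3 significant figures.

319 knots

Coriolis parameter at 16°S:
f = 2Ω sin φ = 2 × 7.29×10⁻⁵ × sin 16° = 4.02×10⁻⁵ s⁻¹
Pressure gradient: |∂P/∂n| = 500 Pa / 80000 m = 6.25×10⁻³ Pa/m
Geostrophic balance (pressure-gradient force = Coriolis force):
V_g = (1/(fρ)) |∂P/∂n| = 6.25×10⁻³ / (4.02×10⁻⁵ × 0.949) = 164 m/s
Converting: 164 m/s × 1.944 = 319 knots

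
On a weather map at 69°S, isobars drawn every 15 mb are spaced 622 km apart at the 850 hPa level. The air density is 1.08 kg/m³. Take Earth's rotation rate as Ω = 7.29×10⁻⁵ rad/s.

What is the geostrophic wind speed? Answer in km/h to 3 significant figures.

59.1 km/h

Coriolis parameter at 69°S:
f = 2Ω sin φ = 2 × 7.29×10⁻⁵ × sin 69° = 1.36×10⁻⁴ s⁻¹
Pressure gradient: |∂P/∂n| = 1500 Pa / 622000 m = 2.41×10⁻³ Pa/m
Geostrophic balance (pressure-gradient force = Coriolis force):
V_g = (1/(fρ)) |∂P/∂n| = 2.41×10⁻³ / (1.36×10⁻⁴ × 1.08) = 16.4 m/s
Converting: 16.4 m/s × 3.6 = 59.1 km/h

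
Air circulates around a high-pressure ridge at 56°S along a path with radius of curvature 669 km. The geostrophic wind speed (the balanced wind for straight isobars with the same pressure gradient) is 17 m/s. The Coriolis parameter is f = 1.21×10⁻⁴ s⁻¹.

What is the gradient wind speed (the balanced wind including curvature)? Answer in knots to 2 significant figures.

Around a high, pressure-gradient force acts outward with centrifugal, so Coriolis balances both:
fV = (1/ρ)|∂P/∂n| + V²/R  →  V² − fR·V + fR·V_g = 0
With fR = 1.21×10⁻⁴ × 669×10³ m = 80.9 m/s:
V = [fR − √((fR)² − 4 fR V_g)]/2 = [80.9 − √(80.9² − 4×80.9×17)]/2 = 24.3 m/s
Supergeostrophic (V > V_g = 17 m/s), as expected around a high.
Converting: 24.3 m/s × 1.944 = 47 knots

47 knots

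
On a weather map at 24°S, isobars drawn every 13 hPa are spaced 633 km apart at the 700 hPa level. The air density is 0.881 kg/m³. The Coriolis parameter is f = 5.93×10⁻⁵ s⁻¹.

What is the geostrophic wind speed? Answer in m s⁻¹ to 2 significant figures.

39 m s⁻¹

Pressure gradient: |∂P/∂n| = 1300 Pa / 633000 m = 2.05×10⁻³ Pa/m
Geostrophic balance (pressure-gradient force = Coriolis force):
V_g = (1/(fρ)) |∂P/∂n| = 2.05×10⁻³ / (5.93×10⁻⁵ × 0.881) = 39.3 m/s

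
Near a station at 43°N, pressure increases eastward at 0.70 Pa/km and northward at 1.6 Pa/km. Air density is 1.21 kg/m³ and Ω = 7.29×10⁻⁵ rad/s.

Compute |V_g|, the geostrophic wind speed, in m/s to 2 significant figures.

15 m/s

Coriolis parameter at 43°N:
f = 2Ω sin φ = 2 × 7.29×10⁻⁵ × sin 43° = 9.94×10⁻⁵ s⁻¹
Component geostrophic relations (x east, y north):
u_g = −(1/(fρ)) ∂P/∂y,  v_g = (1/(fρ)) ∂P/∂x
u_g = −(1.6×10⁻³)/(9.94×10⁻⁵ × 1.21) = −13.3 m/s;  v_g = (0.70×10⁻³)/(9.94×10⁻⁵ × 1.21) = 5.82 m/s
|V_g| = √(u_g² + v_g²) = 14.5 m/s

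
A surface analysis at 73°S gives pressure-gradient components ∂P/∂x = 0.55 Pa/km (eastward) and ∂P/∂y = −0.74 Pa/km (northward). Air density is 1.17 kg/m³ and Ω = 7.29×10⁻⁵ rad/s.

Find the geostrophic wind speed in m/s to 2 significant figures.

5.7 m/s

Coriolis parameter at 73°S:
f = 2Ω sin φ = 2 × 7.29×10⁻⁵ × sin 73° = 1.39×10⁻⁴ s⁻¹
In the Southern Hemisphere f is negative: f = −1.39×10⁻⁴ s⁻¹.
Component geostrophic relations (x east, y north):
u_g = −(1/(fρ)) ∂P/∂y,  v_g = (1/(fρ)) ∂P/∂x
u_g = −(−0.74×10⁻³)/(−1.39×10⁻⁴ × 1.17) = −4.54 m/s;  v_g = (0.55×10⁻³)/(−1.39×10⁻⁴ × 1.17) = −3.37 m/s
|V_g| = √(u_g² + v_g²) = 5.65 m/s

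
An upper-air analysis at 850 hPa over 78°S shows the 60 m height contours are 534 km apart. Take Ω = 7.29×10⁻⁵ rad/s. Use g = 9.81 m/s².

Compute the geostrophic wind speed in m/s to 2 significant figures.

Coriolis parameter at 78°S:
f = 2Ω sin φ = 2 × 7.29×10⁻⁵ × sin 78° = 1.43×10⁻⁴ s⁻¹
Height gradient: |∂Z/∂n| = 60 m / 534000 m = 1.12×10⁻⁴
On a pressure surface, geostrophic balance gives V_g = (g/f)|∂Z/∂n|:
V_g = 9.81 × 1.12×10⁻⁴ / 1.43×10⁻⁴ = 7.73 m/s

7.7 m/s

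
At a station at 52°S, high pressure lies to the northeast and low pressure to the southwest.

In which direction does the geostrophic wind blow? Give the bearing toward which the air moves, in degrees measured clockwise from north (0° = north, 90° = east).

The pressure-gradient force points toward the southwest (bearing 225°).
Geostrophic balance: in the Southern Hemisphere the Coriolis force deflects motion to the left, so the geostrophic wind blows 90° to the left of the pressure-gradient force (low pressure on the right).
Rotating 225° by 90° counterclockwise gives 135° — the wind blows toward the southeast.

135°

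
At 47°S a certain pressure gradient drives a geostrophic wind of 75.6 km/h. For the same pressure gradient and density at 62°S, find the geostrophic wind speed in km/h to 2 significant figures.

63 km/h

With the same pressure gradient and density, V_g ∝ 1/f ∝ 1/sin φ.
V₂ = V₁ · sin φ₁ / sin φ₂ = 75.6 × sin 47° / sin 62°
V₂ = 75.6 × 0.7314/0.8829 = 63 km/h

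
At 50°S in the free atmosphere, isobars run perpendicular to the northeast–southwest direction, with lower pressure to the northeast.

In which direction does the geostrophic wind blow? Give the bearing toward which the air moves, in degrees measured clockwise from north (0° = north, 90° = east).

The pressure-gradient force points toward the northeast (bearing 045°).
Geostrophic balance: in the Southern Hemisphere the Coriolis force deflects motion to the left, so the geostrophic wind blows 90° to the left of the pressure-gradient force (low pressure on the right).
Rotating 045° by 90° counterclockwise gives 315° — the wind blows toward the northwest.

315°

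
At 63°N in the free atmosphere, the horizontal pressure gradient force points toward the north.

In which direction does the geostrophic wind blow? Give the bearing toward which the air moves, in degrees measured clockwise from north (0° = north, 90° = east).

The pressure-gradient force points toward the north (bearing 000°).
Geostrophic balance: in the Northern Hemisphere the Coriolis force deflects motion to the right, so the geostrophic wind blows 90° to the right of the pressure-gradient force (low pressure on the left).
Rotating 000° by 90° clockwise gives 090° — the wind blows toward the east.

090°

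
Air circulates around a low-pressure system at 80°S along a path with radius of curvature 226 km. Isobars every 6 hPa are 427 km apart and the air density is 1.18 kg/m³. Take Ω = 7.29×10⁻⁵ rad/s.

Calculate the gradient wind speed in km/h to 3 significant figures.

Coriolis parameter at 80°S:
f = 2Ω sin φ = 2 × 7.29×10⁻⁵ × sin 80° = 1.44×10⁻⁴ s⁻¹
Pressure gradient: |∂P/∂n| = 600 Pa / 427000 m = 1.41×10⁻³ Pa/m
Geostrophic speed: V_g = |∂P/∂n|/(fρ) = 1.41×10⁻³/(1.44×10⁻⁴ × 1.18) = 8.29 m/s
Around a low, centrifugal force acts outward with Coriolis, so pressure-gradient force balances both:
(1/ρ)|∂P/∂n| = fV + V²/R  →  V² + fR·V − fR·V_g = 0
With fR = 1.44×10⁻⁴ × 226×10³ m = 32.5 m/s:
V = [−fR + √((fR)² + 4 fR V_g)]/2 = [−32.5 + √(32.5² + 4×32.5×8.29)]/2 = 6.85 m/s
Subgeostrophic (V < V_g = 8.29 m/s), as expected around a low.
Converting: 6.85 m/s × 3.6 = 24.7 km/h

24.7 km/h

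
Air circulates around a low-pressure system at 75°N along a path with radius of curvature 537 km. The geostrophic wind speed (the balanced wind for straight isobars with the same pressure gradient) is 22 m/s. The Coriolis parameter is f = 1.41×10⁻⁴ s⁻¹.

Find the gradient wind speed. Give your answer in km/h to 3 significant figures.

Around a low, centrifugal force acts outward with Coriolis, so pressure-gradient force balances both:
(1/ρ)|∂P/∂n| = fV + V²/R  →  V² + fR·V − fR·V_g = 0
With fR = 1.41×10⁻⁴ × 537×10³ m = 75.7 m/s:
V = [−fR + √((fR)² + 4 fR V_g)]/2 = [−75.7 + √(75.7² + 4×75.7×22)]/2 = 17.8 m/s
Subgeostrophic (V < V_g = 22 m/s), as expected around a low.
Converting: 17.8 m/s × 3.6 = 64.1 km/h

64.1 km/h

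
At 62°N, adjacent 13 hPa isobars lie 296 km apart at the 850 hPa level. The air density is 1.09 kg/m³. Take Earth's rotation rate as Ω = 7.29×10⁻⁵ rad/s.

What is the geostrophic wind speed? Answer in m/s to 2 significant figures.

Coriolis parameter at 62°N:
f = 2Ω sin φ = 2 × 7.29×10⁻⁵ × sin 62° = 1.29×10⁻⁴ s⁻¹
Pressure gradient: |∂P/∂n| = 1300 Pa / 296000 m = 4.39×10⁻³ Pa/m
Geostrophic balance (pressure-gradient force = Coriolis force):
V_g = (1/(fρ)) |∂P/∂n| = 4.39×10⁻³ / (1.29×10⁻⁴ × 1.09) = 31.3 m/s

31 m/s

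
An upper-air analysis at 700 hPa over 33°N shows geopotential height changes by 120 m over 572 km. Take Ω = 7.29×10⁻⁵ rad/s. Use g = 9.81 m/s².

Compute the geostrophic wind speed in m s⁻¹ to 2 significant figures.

26 m s⁻¹

Coriolis parameter at 33°N:
f = 2Ω sin φ = 2 × 7.29×10⁻⁵ × sin 33° = 7.94×10⁻⁵ s⁻¹
Height gradient: |∂Z/∂n| = 120 m / 572000 m = 2.10×10⁻⁴
On a pressure surface, geostrophic balance gives V_g = (g/f)|∂Z/∂n|:
V_g = 9.81 × 2.10×10⁻⁴ / 7.94×10⁻⁵ = 25.9 m/s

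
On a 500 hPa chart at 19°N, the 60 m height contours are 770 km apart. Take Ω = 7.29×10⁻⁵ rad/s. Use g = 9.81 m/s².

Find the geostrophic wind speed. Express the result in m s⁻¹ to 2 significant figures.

16 m s⁻¹

Coriolis parameter at 19°N:
f = 2Ω sin φ = 2 × 7.29×10⁻⁵ × sin 19° = 4.75×10⁻⁵ s⁻¹
Height gradient: |∂Z/∂n| = 60 m / 770000 m = 7.79×10⁻⁵
On a pressure surface, geostrophic balance gives V_g = (g/f)|∂Z/∂n|:
V_g = 9.81 × 7.79×10⁻⁵ / 4.75×10⁻⁵ = 16.1 m/s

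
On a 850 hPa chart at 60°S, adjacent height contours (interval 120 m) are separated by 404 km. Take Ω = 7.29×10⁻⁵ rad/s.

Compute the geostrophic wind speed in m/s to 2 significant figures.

Coriolis parameter at 60°S:
f = 2Ω sin φ = 2 × 7.29×10⁻⁵ × sin 60° = 1.26×10⁻⁴ s⁻¹
Height gradient: |∂Z/∂n| = 120 m / 404000 m = 2.97×10⁻⁴
On a pressure surface, geostrophic balance gives V_g = (g/f)|∂Z/∂n|:
V_g = 9.81 × 2.97×10⁻⁴ / 1.26×10⁻⁴ = 23.1 m/s

23 m/s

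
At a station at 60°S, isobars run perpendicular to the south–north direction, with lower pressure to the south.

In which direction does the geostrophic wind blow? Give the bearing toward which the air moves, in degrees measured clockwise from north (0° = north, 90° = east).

The pressure-gradient force points toward the south (bearing 180°).
Geostrophic balance: in the Southern Hemisphere the Coriolis force deflects motion to the left, so the geostrophic wind blows 90° to the left of the pressure-gradient force (low pressure on the right).
Rotating 180° by 90° counterclockwise gives 090° — the wind blows toward the east.

090°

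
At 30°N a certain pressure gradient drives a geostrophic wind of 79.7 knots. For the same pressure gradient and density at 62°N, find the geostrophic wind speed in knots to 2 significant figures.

With the same pressure gradient and density, V_g ∝ 1/f ∝ 1/sin φ.
V₂ = V₁ · sin φ₁ / sin φ₂ = 79.7 × sin 30° / sin 62°
V₂ = 79.7 × 0.5000/0.8829 = 45 knots

45 knots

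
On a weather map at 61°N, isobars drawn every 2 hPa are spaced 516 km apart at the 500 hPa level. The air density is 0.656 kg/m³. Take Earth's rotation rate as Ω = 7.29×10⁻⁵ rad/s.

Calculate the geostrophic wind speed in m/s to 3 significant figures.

Coriolis parameter at 61°N:
f = 2Ω sin φ = 2 × 7.29×10⁻⁵ × sin 61° = 1.28×10⁻⁴ s⁻¹
Pressure gradient: |∂P/∂n| = 200 Pa / 516000 m = 3.88×10⁻⁴ Pa/m
Geostrophic balance (pressure-gradient force = Coriolis force):
V_g = (1/(fρ)) |∂P/∂n| = 3.88×10⁻⁴ / (1.28×10⁻⁴ × 0.656) = 4.63 m/s

4.63 m/s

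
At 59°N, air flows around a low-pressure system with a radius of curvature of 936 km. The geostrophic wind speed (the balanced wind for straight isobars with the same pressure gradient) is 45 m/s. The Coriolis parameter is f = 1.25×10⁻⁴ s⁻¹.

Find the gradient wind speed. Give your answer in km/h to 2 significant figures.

Around a low, centrifugal force acts outward with Coriolis, so pressure-gradient force balances both:
(1/ρ)|∂P/∂n| = fV + V²/R  →  V² + fR·V − fR·V_g = 0
With fR = 1.25×10⁻⁴ × 936×10³ m = 117 m/s:
V = [−fR + √((fR)² + 4 fR V_g)]/2 = [−117 + √(117² + 4×117×45)]/2 = 34.7 m/s
Subgeostrophic (V < V_g = 45 m/s), as expected around a low.
Converting: 34.7 m/s × 3.6 = 120 km/h

120 km/h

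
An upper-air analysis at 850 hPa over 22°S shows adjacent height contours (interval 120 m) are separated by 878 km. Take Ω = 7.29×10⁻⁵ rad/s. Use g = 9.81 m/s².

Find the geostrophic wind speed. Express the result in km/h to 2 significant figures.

88 km/h

Coriolis parameter at 22°S:
f = 2Ω sin φ = 2 × 7.29×10⁻⁵ × sin 22° = 5.46×10⁻⁵ s⁻¹
Height gradient: |∂Z/∂n| = 120 m / 878000 m = 1.37×10⁻⁴
On a pressure surface, geostrophic balance gives V_g = (g/f)|∂Z/∂n|:
V_g = 9.81 × 1.37×10⁻⁴ / 5.46×10⁻⁵ = 24.5 m/s
Converting: 24.5 m/s × 3.6 = 88 km/h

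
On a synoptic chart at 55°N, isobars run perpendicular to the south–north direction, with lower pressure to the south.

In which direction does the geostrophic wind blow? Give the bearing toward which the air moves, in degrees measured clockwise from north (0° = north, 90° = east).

The pressure-gradient force points toward the south (bearing 180°).
Geostrophic balance: in the Northern Hemisphere the Coriolis force deflects motion to the right, so the geostrophic wind blows 90° to the right of the pressure-gradient force (low pressure on the left).
Rotating 180° by 90° clockwise gives 270° — the wind blows toward the west.

270°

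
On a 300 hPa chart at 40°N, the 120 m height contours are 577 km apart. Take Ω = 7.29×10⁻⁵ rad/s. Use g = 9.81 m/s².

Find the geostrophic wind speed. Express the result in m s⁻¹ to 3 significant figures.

Coriolis parameter at 40°N:
f = 2Ω sin φ = 2 × 7.29×10⁻⁵ × sin 40° = 9.37×10⁻⁵ s⁻¹
Height gradient: |∂Z/∂n| = 120 m / 577000 m = 2.08×10⁻⁴
On a pressure surface, geostrophic balance gives V_g = (g/f)|∂Z/∂n|:
V_g = 9.81 × 2.08×10⁻⁴ / 9.37×10⁻⁵ = 21.8 m/s

21.8 m s⁻¹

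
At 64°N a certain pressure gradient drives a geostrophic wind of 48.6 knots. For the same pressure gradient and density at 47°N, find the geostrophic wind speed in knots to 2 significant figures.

60 knots

With the same pressure gradient and density, V_g ∝ 1/f ∝ 1/sin φ.
V₂ = V₁ · sin φ₁ / sin φ₂ = 48.6 × sin 64° / sin 47°
V₂ = 48.6 × 0.8988/0.7314 = 60 knots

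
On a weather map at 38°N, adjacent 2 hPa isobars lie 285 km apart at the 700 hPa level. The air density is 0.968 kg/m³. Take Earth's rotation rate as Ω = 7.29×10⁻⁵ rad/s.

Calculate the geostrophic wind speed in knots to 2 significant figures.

16 knots

Coriolis parameter at 38°N:
f = 2Ω sin φ = 2 × 7.29×10⁻⁵ × sin 38° = 8.98×10⁻⁵ s⁻¹
Pressure gradient: |∂P/∂n| = 200 Pa / 285000 m = 7.02×10⁻⁴ Pa/m
Geostrophic balance (pressure-gradient force = Coriolis force):
V_g = (1/(fρ)) |∂P/∂n| = 7.02×10⁻⁴ / (8.98×10⁻⁵ × 0.968) = 8.08 m/s
Converting: 8.08 m/s × 1.944 = 16 knots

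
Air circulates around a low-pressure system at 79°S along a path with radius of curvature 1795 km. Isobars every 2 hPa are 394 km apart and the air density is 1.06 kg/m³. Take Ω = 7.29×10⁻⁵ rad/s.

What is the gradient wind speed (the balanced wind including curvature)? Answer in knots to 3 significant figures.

Coriolis parameter at 79°S:
f = 2Ω sin φ = 2 × 7.29×10⁻⁵ × sin 79° = 1.43×10⁻⁴ s⁻¹
Pressure gradient: |∂P/∂n| = 200 Pa / 394000 m = 5.08×10⁻⁴ Pa/m
Geostrophic speed: V_g = |∂P/∂n|/(fρ) = 5.08×10⁻⁴/(1.43×10⁻⁴ × 1.06) = 3.35 m/s
Around a low, centrifugal force acts outward with Coriolis, so pressure-gradient force balances both:
(1/ρ)|∂P/∂n| = fV + V²/R  →  V² + fR·V − fR·V_g = 0
With fR = 1.43×10⁻⁴ × 1795×10³ m = 257 m/s:
V = [−fR + √((fR)² + 4 fR V_g)]/2 = [−257 + √(257² + 4×257×3.35)]/2 = 3.3 m/s
Subgeostrophic (V < V_g = 3.35 m/s), as expected around a low.
Converting: 3.3 m/s × 1.944 = 6.42 knots

6.42 knots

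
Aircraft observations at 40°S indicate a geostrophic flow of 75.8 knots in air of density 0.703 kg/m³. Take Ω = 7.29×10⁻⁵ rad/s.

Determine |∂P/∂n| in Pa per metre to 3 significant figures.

2.57×10⁻³ Pa/m

Coriolis parameter at 40°S:
f = 2Ω sin φ = 2 × 7.29×10⁻⁵ × sin 40° = 9.37×10⁻⁵ s⁻¹
Wind speed in SI: 75.8 knots = 39.0 m/s
Geostrophic balance rearranged: |∂P/∂n| = f ρ V_g
|∂P/∂n| = 9.37×10⁻⁵ × 0.703 × 39.0 = 2.57×10⁻³ Pa/m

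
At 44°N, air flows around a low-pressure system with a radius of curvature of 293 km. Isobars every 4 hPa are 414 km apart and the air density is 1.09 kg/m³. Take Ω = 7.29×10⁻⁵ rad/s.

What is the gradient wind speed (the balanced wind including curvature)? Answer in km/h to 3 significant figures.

Coriolis parameter at 44°N:
f = 2Ω sin φ = 2 × 7.29×10⁻⁵ × sin 44° = 1.01×10⁻⁴ s⁻¹
Pressure gradient: |∂P/∂n| = 400 Pa / 414000 m = 9.66×10⁻⁴ Pa/m
Geostrophic speed: V_g = |∂P/∂n|/(fρ) = 9.66×10⁻⁴/(1.01×10⁻⁴ × 1.09) = 8.75 m/s
Around a low, centrifugal force acts outward with Coriolis, so pressure-gradient force balances both:
(1/ρ)|∂P/∂n| = fV + V²/R  →  V² + fR·V − fR·V_g = 0
With fR = 1.01×10⁻⁴ × 293×10³ m = 29.7 m/s:
V = [−fR + √((fR)² + 4 fR V_g)]/2 = [−29.7 + √(29.7² + 4×29.7×8.75)]/2 = 7.07 m/s
Subgeostrophic (V < V_g = 8.75 m/s), as expected around a low.
Converting: 7.07 m/s × 3.6 = 25.4 km/h

25.4 km/h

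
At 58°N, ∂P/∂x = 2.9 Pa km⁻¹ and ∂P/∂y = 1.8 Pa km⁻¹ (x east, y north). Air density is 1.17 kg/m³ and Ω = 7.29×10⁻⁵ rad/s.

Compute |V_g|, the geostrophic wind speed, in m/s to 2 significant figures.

24 m/s

Coriolis parameter at 58°N:
f = 2Ω sin φ = 2 × 7.29×10⁻⁵ × sin 58° = 1.24×10⁻⁴ s⁻¹
Component geostrophic relations (x east, y north):
u_g = −(1/(fρ)) ∂P/∂y,  v_g = (1/(fρ)) ∂P/∂x
u_g = −(1.8×10⁻³)/(1.24×10⁻⁴ × 1.17) = −12.4 m/s;  v_g = (2.9×10⁻³)/(1.24×10⁻⁴ × 1.17) = 20.0 m/s
|V_g| = √(u_g² + v_g²) = 23.6 m/s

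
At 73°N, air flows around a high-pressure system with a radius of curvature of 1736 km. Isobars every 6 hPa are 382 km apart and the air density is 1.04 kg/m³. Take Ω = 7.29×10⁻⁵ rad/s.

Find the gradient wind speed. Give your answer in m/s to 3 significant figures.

Coriolis parameter at 73°N:
f = 2Ω sin φ = 2 × 7.29×10⁻⁵ × sin 73° = 1.39×10⁻⁴ s⁻¹
Pressure gradient: |∂P/∂n| = 600 Pa / 382000 m = 1.57×10⁻³ Pa/m
Geostrophic speed: V_g = |∂P/∂n|/(fρ) = 1.57×10⁻³/(1.39×10⁻⁴ × 1.04) = 10.8 m/s
Around a high, pressure-gradient force acts outward with centrifugal, so Coriolis balances both:
fV = (1/ρ)|∂P/∂n| + V²/R  →  V² − fR·V + fR·V_g = 0
With fR = 1.39×10⁻⁴ × 1736×10³ m = 242 m/s:
V = [fR − √((fR)² − 4 fR V_g)]/2 = [242 − √(242² − 4×242×10.8)]/2 = 11.4 m/s
Supergeostrophic (V > V_g = 10.8 m/s), as expected around a high.

11.4 m/s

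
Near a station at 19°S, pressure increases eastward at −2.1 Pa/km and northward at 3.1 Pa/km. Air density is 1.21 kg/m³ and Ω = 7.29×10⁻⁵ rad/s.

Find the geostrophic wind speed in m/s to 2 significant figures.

Coriolis parameter at 19°S:
f = 2Ω sin φ = 2 × 7.29×10⁻⁵ × sin 19° = 4.75×10⁻⁵ s⁻¹
In the Southern Hemisphere f is negative: f = −4.75×10⁻⁵ s⁻¹.
Component geostrophic relations (x east, y north):
u_g = −(1/(fρ)) ∂P/∂y,  v_g = (1/(fρ)) ∂P/∂x
u_g = −(3.1×10⁻³)/(−4.75×10⁻⁵ × 1.21) = 54.0 m/s;  v_g = (−2.1×10⁻³)/(−4.75×10⁻⁵ × 1.21) = 36.6 m/s
|V_g| = √(u_g² + v_g²) = 65.2 m/s

65 m/s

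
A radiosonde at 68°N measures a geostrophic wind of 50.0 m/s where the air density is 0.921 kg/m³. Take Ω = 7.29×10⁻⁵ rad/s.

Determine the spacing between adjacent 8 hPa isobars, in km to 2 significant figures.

130 km

Coriolis parameter at 68°N:
f = 2Ω sin φ = 2 × 7.29×10⁻⁵ × sin 68° = 1.35×10⁻⁴ s⁻¹
Geostrophic balance rearranged: |∂P/∂n| = f ρ V_g
|∂P/∂n| = 1.35×10⁻⁴ × 0.921 × 50.0 = 6.23×10⁻³ Pa/m
Isobar spacing: Δn = ΔP/|∂P/∂n| = 800 Pa / 6.23×10⁻³ Pa/m = 128510 m ≈ 130 km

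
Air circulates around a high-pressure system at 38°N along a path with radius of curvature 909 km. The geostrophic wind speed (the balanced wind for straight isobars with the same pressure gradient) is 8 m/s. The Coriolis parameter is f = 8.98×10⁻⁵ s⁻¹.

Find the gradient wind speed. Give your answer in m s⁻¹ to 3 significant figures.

Around a high, pressure-gradient force acts outward with centrifugal, so Coriolis balances both:
fV = (1/ρ)|∂P/∂n| + V²/R  →  V² − fR·V + fR·V_g = 0
With fR = 8.98×10⁻⁵ × 909×10³ m = 81.6 m/s:
V = [fR − √((fR)² − 4 fR V_g)]/2 = [81.6 − √(81.6² − 4×81.6×8)]/2 = 8.99 m/s
Supergeostrophic (V > V_g = 8 m/s), as expected around a high.

8.99 m s⁻¹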